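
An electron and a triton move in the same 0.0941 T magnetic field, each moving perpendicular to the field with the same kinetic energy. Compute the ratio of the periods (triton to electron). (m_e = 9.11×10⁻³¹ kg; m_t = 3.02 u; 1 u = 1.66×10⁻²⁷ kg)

ratio ≈ 5500

T = 2πm/(qB) is independent of speed, so T₂/T₁ = (m₂/q₂)/(m₁/q₁).
T_{triton}/T_{electron} = (5.01×10^-27/1e) / (9.11×10^-31/1e) = 5500.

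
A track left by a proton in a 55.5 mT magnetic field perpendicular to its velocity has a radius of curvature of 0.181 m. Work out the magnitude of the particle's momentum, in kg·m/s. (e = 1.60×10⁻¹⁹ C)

Since qvB = mv²/r, the momentum p = mv = qBr.
p = (1×1.60×10^-19)(0.0555)(0.181) = 1.61×10^-21 kg·m/s.

p ≈ 1.61×10^-21 kg·m/s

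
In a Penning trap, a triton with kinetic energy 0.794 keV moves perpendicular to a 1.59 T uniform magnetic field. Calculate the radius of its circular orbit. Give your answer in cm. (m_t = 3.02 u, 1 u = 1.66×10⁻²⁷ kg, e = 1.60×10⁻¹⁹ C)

Convert the energy: K = 0.794 keV = 1.27×10^-16 J.
v = √(2K/m) = √(2·1.27×10^-16/5.01×10^-27) = 2.25×10^5 m/s.
r = mv/(qB) = (5.01×10^-27)(2.25×10^5) / [(1×1.60×10^-19)(1.59)] = 4.44×10^-3 m.

r ≈ 0.444 cm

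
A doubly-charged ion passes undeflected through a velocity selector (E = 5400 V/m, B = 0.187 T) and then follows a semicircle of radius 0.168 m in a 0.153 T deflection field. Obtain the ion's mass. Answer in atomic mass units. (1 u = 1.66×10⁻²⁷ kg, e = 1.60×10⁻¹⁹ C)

v = E/B₁ = 2.89×10^4 m/s.
From r = mv/(qB₂), m = qB₂r/v = (2×1.60×10^-19)(0.153)(0.168) / (2.89×10^4) = 2.85×10^-25 kg.
In atomic mass units: m = 2.85×10^-25 / 1.66×10^-27 = 172 u.

m ≈ 172 u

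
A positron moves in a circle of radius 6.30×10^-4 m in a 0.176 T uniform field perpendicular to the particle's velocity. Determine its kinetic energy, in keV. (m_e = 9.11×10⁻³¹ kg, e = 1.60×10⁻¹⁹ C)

v = qBr/m = (1×1.60×10^-19)(0.176)(6.30×10^-4) / (9.11×10^-31) = 1.95×10^7 m/s.
K = ½mv² = 0.5·(9.11×10^-31)·(1.95×10^7)² = 1.73×10^-16 J = 1.08 keV.

K ≈ 1.08 keV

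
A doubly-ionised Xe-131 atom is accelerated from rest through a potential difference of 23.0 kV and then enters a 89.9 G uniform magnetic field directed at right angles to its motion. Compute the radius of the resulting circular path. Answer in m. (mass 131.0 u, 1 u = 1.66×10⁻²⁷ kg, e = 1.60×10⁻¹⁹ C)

The kinetic energy gained is K = qV = (2×1.60×10^-19)(2.30×10^4) = 7.36×10^-15 J.
v = √(2K/m) = 2.60×10^5 m/s.
r = mv/(qB) = (2.17×10^-25)(2.60×10^5) / [(2×1.60×10^-19)(8.99×10^-3)] = 19.7 m.

r ≈ 19.7 m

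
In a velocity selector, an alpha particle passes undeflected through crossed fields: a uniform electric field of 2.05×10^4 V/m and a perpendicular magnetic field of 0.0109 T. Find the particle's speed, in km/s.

v ≈ 1880 km/s

For zero net force, qE = qvB, so v = E/B.
v = (2.05×10^4) / (0.0109) = 1.88×10^6 m/s.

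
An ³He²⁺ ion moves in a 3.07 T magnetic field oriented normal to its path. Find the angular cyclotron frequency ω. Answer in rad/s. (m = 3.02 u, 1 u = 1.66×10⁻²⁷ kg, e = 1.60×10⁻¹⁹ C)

ω ≈ 1.96×10^8 rad/s

ω = qB/m = (2×1.60×10^-19)(3.07) / (5.01×10^-27) = 1.96×10^8 rad/s.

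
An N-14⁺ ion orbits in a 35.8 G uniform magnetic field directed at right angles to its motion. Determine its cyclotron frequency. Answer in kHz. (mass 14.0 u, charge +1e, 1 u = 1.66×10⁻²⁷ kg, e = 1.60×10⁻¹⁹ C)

f = qB/(2πm) = (1×1.60×10^-19)(3.58×10^-3) / [2π(2.32×10^-26)] = 3920 Hz.

f ≈ 3.92 kHz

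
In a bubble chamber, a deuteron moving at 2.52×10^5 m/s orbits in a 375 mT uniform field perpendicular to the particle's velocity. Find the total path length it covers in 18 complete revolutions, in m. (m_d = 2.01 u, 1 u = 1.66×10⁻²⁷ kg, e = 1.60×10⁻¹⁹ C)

r = mv/(qB) = 0.0140 m, so one revolution covers 2πr = 0.0881 m.
In 18 revolutions: L = 18·2πr = 1.58 m.

L ≈ 1.58 m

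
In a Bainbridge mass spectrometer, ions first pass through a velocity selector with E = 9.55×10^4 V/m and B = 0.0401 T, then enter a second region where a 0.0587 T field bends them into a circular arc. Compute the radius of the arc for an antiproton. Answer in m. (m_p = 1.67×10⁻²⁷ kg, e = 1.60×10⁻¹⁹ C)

r ≈ 0.423 m

The selector passes v = E/B = 9.55×10^4/0.0401 = 2.38×10^6 m/s.
In the deflection region, r = mv/(qB₂) = (1.67×10^-27)(2.38×10^6) / [(1×1.60×10^-19)(0.0587)] = 0.423 m.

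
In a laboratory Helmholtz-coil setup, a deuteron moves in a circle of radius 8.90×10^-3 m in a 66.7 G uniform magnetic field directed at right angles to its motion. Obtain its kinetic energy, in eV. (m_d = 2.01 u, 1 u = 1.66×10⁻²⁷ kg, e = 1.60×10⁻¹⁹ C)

K ≈ 0.0845 eV

v = qBr/m = (1×1.60×10^-19)(6.67×10^-3)(8.90×10^-3) / (3.34×10^-27) = 2850 m/s.
K = ½mv² = 0.5·(3.34×10^-27)·(2850)² = 1.35×10^-20 J = 0.0845 eV.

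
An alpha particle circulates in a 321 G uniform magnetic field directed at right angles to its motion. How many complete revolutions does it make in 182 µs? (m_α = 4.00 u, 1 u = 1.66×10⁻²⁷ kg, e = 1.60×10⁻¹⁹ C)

T = 2πm/(qB) = 2π(6.64×10^-27) / [(2×1.60×10^-19)(0.0321)] = 4.0616×10^-6 s.
N = t/T = 1.82×10^-4 / 4.0616×10^-6 ≈ 44.81, so 44 complete revolutions.

N = 44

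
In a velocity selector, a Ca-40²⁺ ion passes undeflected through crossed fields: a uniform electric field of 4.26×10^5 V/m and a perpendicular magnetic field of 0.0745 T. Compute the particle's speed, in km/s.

v ≈ 5720 km/s

For zero net force, qE = qvB, so v = E/B.
v = (4.26×10^5) / (0.0745) = 5.72×10^6 m/s.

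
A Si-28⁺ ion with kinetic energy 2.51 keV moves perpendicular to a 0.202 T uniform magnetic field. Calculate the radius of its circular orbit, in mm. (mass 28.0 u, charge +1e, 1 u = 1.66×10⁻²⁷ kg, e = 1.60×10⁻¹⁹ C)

Convert the energy: K = 2.51 keV = 4.02×10^-16 J.
v = √(2K/m) = √(2·4.02×10^-16/4.65×10^-26) = 1.31×10^5 m/s.
r = mv/(qB) = (4.65×10^-26)(1.31×10^5) / [(1×1.60×10^-19)(0.202)] = 0.189 m.

r ≈ 189 mm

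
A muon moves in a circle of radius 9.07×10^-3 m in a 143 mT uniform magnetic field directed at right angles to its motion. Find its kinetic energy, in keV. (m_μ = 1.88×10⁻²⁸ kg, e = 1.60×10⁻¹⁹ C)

v = qBr/m = (1×1.60×10^-19)(0.143)(9.07×10^-3) / (1.88×10^-28) = 1.10×10^6 m/s.
K = ½mv² = 0.5·(1.88×10^-28)·(1.10×10^6)² = 1.15×10^-16 J = 0.716 keV.

K ≈ 0.716 keV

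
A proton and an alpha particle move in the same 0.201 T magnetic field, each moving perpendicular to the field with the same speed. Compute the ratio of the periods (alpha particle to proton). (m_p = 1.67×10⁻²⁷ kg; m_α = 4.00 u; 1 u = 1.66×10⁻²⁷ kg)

T = 2πm/(qB) is independent of speed, so T₂/T₁ = (m₂/q₂)/(m₁/q₁).
T_{alpha particle}/T_{proton} = (6.64×10^-27/2e) / (1.67×10^-27/1e) = 1.99.

ratio ≈ 1.99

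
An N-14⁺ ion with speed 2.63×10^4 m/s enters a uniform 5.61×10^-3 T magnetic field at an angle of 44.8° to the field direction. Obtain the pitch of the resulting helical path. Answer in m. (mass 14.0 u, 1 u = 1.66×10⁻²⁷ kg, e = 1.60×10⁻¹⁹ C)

The velocity component along B is v∥ = v cos44.8° = 1.87×10^4 m/s.
The cyclotron period T = 2πm/(qB) = 1.63×10^-4 s is set by m, q, B alone.
Pitch = v∥·T = (1.87×10^4)(1.63×10^-4) = 3.04 m.

pitch ≈ 3.04 m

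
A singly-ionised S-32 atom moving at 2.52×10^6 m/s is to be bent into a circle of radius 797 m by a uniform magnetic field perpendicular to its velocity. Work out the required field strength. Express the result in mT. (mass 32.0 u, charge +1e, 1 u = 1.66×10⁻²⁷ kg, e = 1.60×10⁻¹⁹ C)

B ≈ 1.05 mT

qvB = mv²/r gives B = mv/(qr).
B = (5.31×10^-26)(2.52×10^6) / [(1×1.60×10^-19)(797)] = 1.05×10^-3 T.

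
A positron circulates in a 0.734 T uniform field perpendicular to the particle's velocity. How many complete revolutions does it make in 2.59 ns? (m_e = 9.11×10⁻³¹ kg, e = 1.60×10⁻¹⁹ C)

N = 53

T = 2πm/(qB) = 2π(9.11×10^-31) / [(1×1.60×10^-19)(0.734)] = 4.8740×10^-11 s.
N = t/T = 2.59×10^-9 / 4.8740×10^-11 ≈ 53.14, so 53 complete revolutions.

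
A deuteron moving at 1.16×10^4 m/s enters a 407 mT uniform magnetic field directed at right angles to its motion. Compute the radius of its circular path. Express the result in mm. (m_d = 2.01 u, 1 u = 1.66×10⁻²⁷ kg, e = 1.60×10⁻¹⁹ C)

r ≈ 0.594 mm

The magnetic force provides the centripetal force: qvB = mv²/r, so r = mv/(qB).
r = (3.34×10^-27 kg)(1.16×10^4 m/s) / [(1×1.60×10^-19 C)(0.407 T)] = 5.94×10^-4 m.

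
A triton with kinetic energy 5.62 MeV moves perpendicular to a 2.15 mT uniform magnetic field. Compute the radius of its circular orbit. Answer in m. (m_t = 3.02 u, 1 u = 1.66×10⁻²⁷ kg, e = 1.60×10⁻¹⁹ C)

r ≈ 276 m

Convert the energy: K = 5.62 MeV = 8.99×10^-13 J.
v = √(2K/m) = √(2·8.99×10^-13/5.01×10^-27) = 1.89×10^7 m/s.
r = mv/(qB) = (5.01×10^-27)(1.89×10^7) / [(1×1.60×10^-19)(2.15×10^-3)] = 276 m.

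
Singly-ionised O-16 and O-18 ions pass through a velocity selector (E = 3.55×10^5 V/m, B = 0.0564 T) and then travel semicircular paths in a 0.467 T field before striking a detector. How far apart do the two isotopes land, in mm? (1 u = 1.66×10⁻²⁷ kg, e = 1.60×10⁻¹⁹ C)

Δd ≈ 559 mm

Both emerge at v = E/B₁ = 6.29×10^6 m/s.
r = mv/(qB₂), so r₁ = 2.237 m and r₂ = 2.517 m, giving Δr = 0.280 m.
After a semicircle each ion lands a diameter 2r from the entry slit, so the separation is 2Δr = 0.559 m.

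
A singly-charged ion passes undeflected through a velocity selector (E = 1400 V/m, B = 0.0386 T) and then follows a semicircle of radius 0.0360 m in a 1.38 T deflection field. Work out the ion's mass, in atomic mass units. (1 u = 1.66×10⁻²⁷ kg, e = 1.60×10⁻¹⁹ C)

v = E/B₁ = 3.63×10^4 m/s.
From r = mv/(qB₂), m = qB₂r/v = (1×1.60×10^-19)(1.38)(0.0360) / (3.63×10^4) = 2.19×10^-25 kg.
In atomic mass units: m = 2.19×10^-25 / 1.66×10^-27 = 132 u.

m ≈ 132 u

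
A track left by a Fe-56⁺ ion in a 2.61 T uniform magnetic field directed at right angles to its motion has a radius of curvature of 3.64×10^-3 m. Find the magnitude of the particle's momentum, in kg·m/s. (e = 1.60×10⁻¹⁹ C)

p ≈ 1.52×10^-21 kg·m/s

Since qvB = mv²/r, the momentum p = mv = qBr.
p = (1×1.60×10^-19)(2.61)(3.64×10^-3) = 1.52×10^-21 kg·m/s.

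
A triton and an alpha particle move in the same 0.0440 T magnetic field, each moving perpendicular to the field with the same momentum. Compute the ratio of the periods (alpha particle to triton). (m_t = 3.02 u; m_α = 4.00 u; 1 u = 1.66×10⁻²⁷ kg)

ratio ≈ 0.662

T = 2πm/(qB) is independent of speed, so T₂/T₁ = (m₂/q₂)/(m₁/q₁).
T_{alpha particle}/T_{triton} = (6.64×10^-27/2e) / (5.01×10^-27/1e) = 0.662.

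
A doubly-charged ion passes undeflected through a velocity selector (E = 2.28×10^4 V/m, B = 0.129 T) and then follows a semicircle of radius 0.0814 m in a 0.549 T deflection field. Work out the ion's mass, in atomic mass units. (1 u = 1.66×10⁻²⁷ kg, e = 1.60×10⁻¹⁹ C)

v = E/B₁ = 1.77×10^5 m/s.
From r = mv/(qB₂), m = qB₂r/v = (2×1.60×10^-19)(0.549)(0.0814) / (1.77×10^5) = 8.09×10^-26 kg.
In atomic mass units: m = 8.09×10^-26 / 1.66×10^-27 = 48.7 u.

m ≈ 48.7 u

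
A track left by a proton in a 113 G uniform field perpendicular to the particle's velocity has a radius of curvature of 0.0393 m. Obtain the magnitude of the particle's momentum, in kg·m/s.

p ≈ 7.11×10^-23 kg·m/s

Since qvB = mv²/r, the momentum p = mv = qBr.
p = (1×1.60×10^-19)(0.0113)(0.0393) = 7.11×10^-23 kg·m/s.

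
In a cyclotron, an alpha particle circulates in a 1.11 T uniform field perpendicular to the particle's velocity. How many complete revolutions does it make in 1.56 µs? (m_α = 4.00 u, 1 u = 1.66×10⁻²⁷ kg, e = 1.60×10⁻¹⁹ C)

N = 13

T = 2πm/(qB) = 2π(6.64×10^-27) / [(2×1.60×10^-19)(1.11)] = 1.1746×10^-7 s.
N = t/T = 1.56×10^-6 / 1.1746×10^-7 ≈ 13.28, so 13 complete revolutions.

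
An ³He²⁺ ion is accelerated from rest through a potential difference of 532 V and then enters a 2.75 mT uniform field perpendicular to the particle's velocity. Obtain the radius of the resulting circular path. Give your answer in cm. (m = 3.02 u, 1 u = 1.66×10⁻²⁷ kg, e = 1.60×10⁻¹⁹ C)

The kinetic energy gained is K = qV = (2×1.60×10^-19)(532) = 1.70×10^-16 J.
v = √(2K/m) = 2.61×10^5 m/s.
r = mv/(qB) = (5.01×10^-27)(2.61×10^5) / [(2×1.60×10^-19)(2.75×10^-3)] = 1.48 m.

r ≈ 148 cm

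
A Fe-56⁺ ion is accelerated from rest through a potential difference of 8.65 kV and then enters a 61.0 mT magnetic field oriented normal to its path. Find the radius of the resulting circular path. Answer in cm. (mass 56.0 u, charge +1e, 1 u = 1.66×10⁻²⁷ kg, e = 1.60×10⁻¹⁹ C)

r ≈ 164 cm

The kinetic energy gained is K = qV = (1×1.60×10^-19)(8650) = 1.38×10^-15 J.
v = √(2K/m) = 1.73×10^5 m/s.
r = mv/(qB) = (9.30×10^-26)(1.73×10^5) / [(1×1.60×10^-19)(0.0610)] = 1.64 m.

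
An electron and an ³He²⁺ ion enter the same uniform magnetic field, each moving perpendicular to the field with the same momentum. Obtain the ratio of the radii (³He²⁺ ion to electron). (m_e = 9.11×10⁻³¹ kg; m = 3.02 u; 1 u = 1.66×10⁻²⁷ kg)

ratio ≈ 0.500

r = p/(qB) ⇒ at equal p, r ∝ 1/q.
r_{³He²⁺ ion}/r_{electron} = 0.500.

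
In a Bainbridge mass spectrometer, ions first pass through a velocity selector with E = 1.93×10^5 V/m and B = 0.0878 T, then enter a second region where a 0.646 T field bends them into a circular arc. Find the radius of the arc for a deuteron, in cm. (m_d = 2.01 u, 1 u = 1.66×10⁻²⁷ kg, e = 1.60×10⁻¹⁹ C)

The selector passes v = E/B = 1.93×10^5/0.0878 = 2.20×10^6 m/s.
In the deflection region, r = mv/(qB₂) = (3.34×10^-27)(2.20×10^6) / [(1×1.60×10^-19)(0.646)] = 0.0710 m.

r ≈ 7.10 cm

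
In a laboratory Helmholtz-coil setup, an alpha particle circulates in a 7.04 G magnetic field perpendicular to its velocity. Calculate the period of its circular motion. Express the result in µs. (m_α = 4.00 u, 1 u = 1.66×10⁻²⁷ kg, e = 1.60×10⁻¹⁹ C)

T ≈ 185 µs

The cyclotron period is independent of speed: T = 2πm/(qB).
T = 2π(6.64×10^-27) / [(2×1.60×10^-19)(7.04×10^-4)] = 1.85×10^-4 s.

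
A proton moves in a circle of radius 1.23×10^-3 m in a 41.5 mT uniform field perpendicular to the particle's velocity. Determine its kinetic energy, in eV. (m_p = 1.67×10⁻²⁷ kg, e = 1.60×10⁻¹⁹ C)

K ≈ 0.125 eV

v = qBr/m = (1×1.60×10^-19)(0.0415)(1.23×10^-3) / (1.67×10^-27) = 4890 m/s.
K = ½mv² = 0.5·(1.67×10^-27)·(4890)² = 2.00×10^-20 J = 0.125 eV.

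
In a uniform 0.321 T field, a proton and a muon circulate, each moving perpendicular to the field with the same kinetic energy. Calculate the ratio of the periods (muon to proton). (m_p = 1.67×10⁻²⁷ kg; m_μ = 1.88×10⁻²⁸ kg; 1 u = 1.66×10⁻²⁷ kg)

ratio ≈ 0.113

T = 2πm/(qB) is independent of speed, so T₂/T₁ = (m₂/q₂)/(m₁/q₁).
T_{muon}/T_{proton} = (1.88×10^-28/1e) / (1.67×10^-27/1e) = 0.113.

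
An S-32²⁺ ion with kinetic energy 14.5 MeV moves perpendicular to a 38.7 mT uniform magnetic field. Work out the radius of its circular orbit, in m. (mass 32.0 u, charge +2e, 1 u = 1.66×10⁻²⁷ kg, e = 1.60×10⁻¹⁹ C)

r ≈ 40.1 m

Convert the energy: K = 14.5 MeV = 2.32×10^-12 J.
v = √(2K/m) = √(2·2.32×10^-12/5.31×10^-26) = 9.35×10^6 m/s.
r = mv/(qB) = (5.31×10^-26)(9.35×10^6) / [(2×1.60×10^-19)(0.0387)] = 40.1 m.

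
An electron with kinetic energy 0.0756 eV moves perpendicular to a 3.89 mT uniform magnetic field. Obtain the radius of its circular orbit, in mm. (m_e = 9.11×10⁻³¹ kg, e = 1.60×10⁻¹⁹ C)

r ≈ 0.239 mm

Convert the energy: K = 0.0756 eV = 1.21×10^-20 J.
v = √(2K/m) = √(2·1.21×10^-20/9.11×10^-31) = 1.63×10^5 m/s.
r = mv/(qB) = (9.11×10^-31)(1.63×10^5) / [(1×1.60×10^-19)(3.89×10^-3)] = 2.39×10^-4 m.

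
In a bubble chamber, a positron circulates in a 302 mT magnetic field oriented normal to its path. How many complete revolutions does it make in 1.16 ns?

T = 2πm/(qB) = 2π(9.11×10^-31) / [(1×1.60×10^-19)(0.302)] = 1.1846×10^-10 s.
N = t/T = 1.16×10^-9 / 1.1846×10^-10 ≈ 9.79, so 9 complete revolutions.

N = 9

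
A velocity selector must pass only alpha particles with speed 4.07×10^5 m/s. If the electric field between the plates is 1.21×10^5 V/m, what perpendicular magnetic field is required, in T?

qE = qvB ⇒ B = E/v = (1.21×10^5) / (4.07×10^5) = 0.297 T.

B ≈ 0.297 T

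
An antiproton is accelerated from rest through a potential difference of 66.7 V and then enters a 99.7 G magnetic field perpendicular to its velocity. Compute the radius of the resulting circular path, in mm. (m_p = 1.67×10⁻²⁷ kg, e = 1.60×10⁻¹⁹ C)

r ≈ 118 mm

The kinetic energy gained is K = qV = (1×1.60×10^-19)(66.7) = 1.07×10^-17 J.
v = √(2K/m) = 1.13×10^5 m/s.
r = mv/(qB) = (1.67×10^-27)(1.13×10^5) / [(1×1.60×10^-19)(9.97×10^-3)] = 0.118 m.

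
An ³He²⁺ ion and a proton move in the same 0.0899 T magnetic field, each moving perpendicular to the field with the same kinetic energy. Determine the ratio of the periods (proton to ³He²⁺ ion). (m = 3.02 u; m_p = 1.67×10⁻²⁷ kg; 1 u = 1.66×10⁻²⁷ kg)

ratio ≈ 0.666

T = 2πm/(qB) is independent of speed, so T₂/T₁ = (m₂/q₂)/(m₁/q₁).
T_{proton}/T_{³He²⁺ ion} = (1.67×10^-27/1e) / (5.01×10^-27/2e) = 0.666.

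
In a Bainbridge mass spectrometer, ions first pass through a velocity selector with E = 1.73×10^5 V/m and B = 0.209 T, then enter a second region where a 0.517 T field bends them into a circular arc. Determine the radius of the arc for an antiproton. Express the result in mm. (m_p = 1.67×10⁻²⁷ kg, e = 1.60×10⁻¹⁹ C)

The selector passes v = E/B = 1.73×10^5/0.209 = 8.28×10^5 m/s.
In the deflection region, r = mv/(qB₂) = (1.67×10^-27)(8.28×10^5) / [(1×1.60×10^-19)(0.517)] = 0.0167 m.

r ≈ 16.7 mm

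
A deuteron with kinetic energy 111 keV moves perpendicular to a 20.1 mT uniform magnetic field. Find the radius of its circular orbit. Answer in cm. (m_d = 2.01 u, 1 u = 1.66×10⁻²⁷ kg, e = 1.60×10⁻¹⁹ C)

r ≈ 339 cm

Convert the energy: K = 111 keV = 1.78×10^-14 J.
v = √(2K/m) = √(2·1.78×10^-14/3.34×10^-27) = 3.26×10^6 m/s.
r = mv/(qB) = (3.34×10^-27)(3.26×10^6) / [(1×1.60×10^-19)(0.0201)] = 3.39 m.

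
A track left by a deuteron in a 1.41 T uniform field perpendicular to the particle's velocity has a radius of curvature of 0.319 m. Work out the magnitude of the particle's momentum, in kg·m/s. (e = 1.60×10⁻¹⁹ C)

Since qvB = mv²/r, the momentum p = mv = qBr.
p = (1×1.60×10^-19)(1.41)(0.319) = 7.20×10^-20 kg·m/s.

p ≈ 7.20×10^-20 kg·m/s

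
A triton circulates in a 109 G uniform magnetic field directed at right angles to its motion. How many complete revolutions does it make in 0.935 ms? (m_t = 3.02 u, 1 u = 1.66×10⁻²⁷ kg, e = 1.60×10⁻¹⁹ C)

T = 2πm/(qB) = 2π(5.0132×10^-27) / [(1×1.60×10^-19)(0.0109)] = 1.8061×10^-5 s.
N = t/T = 9.35×10^-4 / 1.8061×10^-5 ≈ 51.77, so 51 complete revolutions.

N = 51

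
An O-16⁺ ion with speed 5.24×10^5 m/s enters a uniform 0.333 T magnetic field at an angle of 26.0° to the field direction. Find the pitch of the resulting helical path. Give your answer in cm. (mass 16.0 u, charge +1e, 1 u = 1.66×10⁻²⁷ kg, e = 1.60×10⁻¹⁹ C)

pitch ≈ 148 cm

The velocity component along B is v∥ = v cos26.0° = 4.71×10^5 m/s.
The cyclotron period T = 2πm/(qB) = 3.13×10^-6 s is set by m, q, B alone.
Pitch = v∥·T = (4.71×10^5)(3.13×10^-6) = 1.48 m.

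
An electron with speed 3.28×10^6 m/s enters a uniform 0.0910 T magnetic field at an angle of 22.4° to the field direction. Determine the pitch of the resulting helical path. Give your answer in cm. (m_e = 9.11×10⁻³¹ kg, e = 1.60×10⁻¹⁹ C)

pitch ≈ 0.119 cm

The velocity component along B is v∥ = v cos22.4° = 3.03×10^6 m/s.
The cyclotron period T = 2πm/(qB) = 3.93×10^-10 s is set by m, q, B alone.
Pitch = v∥·T = (3.03×10^6)(3.93×10^-10) = 1.19×10^-3 m.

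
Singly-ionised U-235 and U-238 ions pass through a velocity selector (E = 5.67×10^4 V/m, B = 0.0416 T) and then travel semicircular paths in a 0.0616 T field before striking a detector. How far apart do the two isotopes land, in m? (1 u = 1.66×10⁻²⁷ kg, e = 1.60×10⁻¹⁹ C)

Both emerge at v = E/B₁ = 1.36×10^6 m/s.
r = mv/(qB₂), so r₁ = 53.947 m and r₂ = 54.635 m, giving Δr = 0.689 m.
After a semicircle each ion lands a diameter 2r from the entry slit, so the separation is 2Δr = 1.38 m.

Δd ≈ 1.38 m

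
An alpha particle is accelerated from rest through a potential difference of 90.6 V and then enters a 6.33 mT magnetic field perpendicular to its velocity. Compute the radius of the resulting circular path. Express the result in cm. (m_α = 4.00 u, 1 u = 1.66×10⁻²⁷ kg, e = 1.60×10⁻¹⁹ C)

The kinetic energy gained is K = qV = (2×1.60×10^-19)(90.6) = 2.90×10^-17 J.
v = √(2K/m) = 9.34×10^4 m/s.
r = mv/(qB) = (6.64×10^-27)(9.34×10^4) / [(2×1.60×10^-19)(6.33×10^-3)] = 0.306 m.

r ≈ 30.6 cm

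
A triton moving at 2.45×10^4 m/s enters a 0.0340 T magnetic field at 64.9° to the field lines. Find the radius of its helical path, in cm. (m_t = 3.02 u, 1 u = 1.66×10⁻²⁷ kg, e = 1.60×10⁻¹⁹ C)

Only the perpendicular component v⊥ = v sin64.9° = 2.22×10^4 m/s is bent by the field.
r = m v⊥ /(qB) = (5.01×10^-27)(2.22×10^4) / [(1×1.60×10^-19)(0.0340)] = 0.0204 m.

r ≈ 2.04 cm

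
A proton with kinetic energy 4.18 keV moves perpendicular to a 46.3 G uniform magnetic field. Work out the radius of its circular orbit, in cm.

Convert the energy: K = 4.18 keV = 6.69×10^-16 J.
v = √(2K/m) = √(2·6.69×10^-16/1.67×10^-27) = 8.95×10^5 m/s.
r = mv/(qB) = (1.67×10^-27)(8.95×10^5) / [(1×1.60×10^-19)(4.63×10^-3)] = 2.02 m.

r ≈ 202 cm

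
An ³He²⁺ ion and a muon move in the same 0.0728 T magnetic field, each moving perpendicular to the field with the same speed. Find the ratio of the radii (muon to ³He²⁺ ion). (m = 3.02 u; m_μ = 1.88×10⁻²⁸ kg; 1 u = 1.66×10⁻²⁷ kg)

ratio ≈ 0.0750

r = mv/(qB) ⇒ at equal v, r ∝ m/q.
r_{muon}/r_{³He²⁺ ion} = 0.0750.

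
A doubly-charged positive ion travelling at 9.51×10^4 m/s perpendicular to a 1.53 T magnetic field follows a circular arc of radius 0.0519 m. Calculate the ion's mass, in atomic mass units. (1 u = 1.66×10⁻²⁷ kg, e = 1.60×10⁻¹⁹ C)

m ≈ 161 u

qvB = mv²/r ⇒ m = qBr/v.
m = (2×1.60×10^-19)(1.53)(0.0519) / (9.51×10^4) = 2.67×10^-25 kg = 161 u.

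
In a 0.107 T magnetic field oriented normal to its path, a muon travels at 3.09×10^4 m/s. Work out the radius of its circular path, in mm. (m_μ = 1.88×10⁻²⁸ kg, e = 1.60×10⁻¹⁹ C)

r ≈ 0.339 mm

The magnetic force provides the centripetal force: qvB = mv²/r, so r = mv/(qB).
r = (1.88×10^-28 kg)(3.09×10^4 m/s) / [(1×1.60×10^-19 C)(0.107 T)] = 3.39×10^-4 m.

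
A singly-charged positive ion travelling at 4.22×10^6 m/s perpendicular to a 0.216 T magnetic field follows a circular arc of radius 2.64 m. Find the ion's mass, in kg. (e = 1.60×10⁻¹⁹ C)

m ≈ 2.16×10^-26 kg

qvB = mv²/r ⇒ m = qBr/v.
m = (1×1.60×10^-19)(0.216)(2.64) / (4.22×10^6) = 2.16×10^-26 kg.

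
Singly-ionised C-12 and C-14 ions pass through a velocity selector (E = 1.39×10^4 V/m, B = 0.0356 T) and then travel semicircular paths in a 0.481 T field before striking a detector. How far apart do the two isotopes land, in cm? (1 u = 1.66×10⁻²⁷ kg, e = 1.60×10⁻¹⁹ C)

Δd ≈ 3.37 cm

Both emerge at v = E/B₁ = 3.90×10^5 m/s.
r = mv/(qB₂), so r₁ = 0.1011 m and r₂ = 0.1179 m, giving Δr = 0.0168 m.
After a semicircle each ion lands a diameter 2r from the entry slit, so the separation is 2Δr = 0.0337 m.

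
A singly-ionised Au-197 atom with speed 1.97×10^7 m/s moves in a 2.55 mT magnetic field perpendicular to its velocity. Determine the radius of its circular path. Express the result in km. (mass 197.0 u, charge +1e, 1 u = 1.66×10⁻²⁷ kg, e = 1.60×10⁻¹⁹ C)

r ≈ 15.8 km

The magnetic force provides the centripetal force: qvB = mv²/r, so r = mv/(qB).
r = (3.27×10^-25 kg)(1.97×10^7 m/s) / [(1×1.60×10^-19 C)(2.55×10^-3 T)] = 1.58×10^4 m.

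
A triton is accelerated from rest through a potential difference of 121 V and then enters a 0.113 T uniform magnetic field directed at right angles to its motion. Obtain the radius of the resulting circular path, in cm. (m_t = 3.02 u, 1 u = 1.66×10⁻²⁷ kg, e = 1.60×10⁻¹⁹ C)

r ≈ 2.44 cm

The kinetic energy gained is K = qV = (1×1.60×10^-19)(121) = 1.94×10^-17 J.
v = √(2K/m) = 8.79×10^4 m/s.
r = mv/(qB) = (5.01×10^-27)(8.79×10^4) / [(1×1.60×10^-19)(0.113)] = 0.0244 m.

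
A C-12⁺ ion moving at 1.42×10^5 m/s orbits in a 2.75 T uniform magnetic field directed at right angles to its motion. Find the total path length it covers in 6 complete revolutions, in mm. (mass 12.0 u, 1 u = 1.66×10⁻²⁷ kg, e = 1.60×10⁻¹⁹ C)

L ≈ 242 mm

r = mv/(qB) = 6.43×10^-3 m, so one revolution covers 2πr = 0.0404 m.
In 6 revolutions: L = 6·2πr = 0.242 m.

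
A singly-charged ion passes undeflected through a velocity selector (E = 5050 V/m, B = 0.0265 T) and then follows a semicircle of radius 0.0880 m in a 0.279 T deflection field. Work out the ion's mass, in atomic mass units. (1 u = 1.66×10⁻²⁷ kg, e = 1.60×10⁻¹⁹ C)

m ≈ 12.4 u

v = E/B₁ = 1.91×10^5 m/s.
From r = mv/(qB₂), m = qB₂r/v = (1×1.60×10^-19)(0.279)(0.0880) / (1.91×10^5) = 2.06×10^-26 kg.
In atomic mass units: m = 2.06×10^-26 / 1.66×10^-27 = 12.4 u.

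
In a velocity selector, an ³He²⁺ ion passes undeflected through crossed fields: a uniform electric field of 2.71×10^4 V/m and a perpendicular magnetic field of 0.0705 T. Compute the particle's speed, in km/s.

For zero net force, qE = qvB, so v = E/B.
v = (2.71×10^4) / (0.0705) = 3.84×10^5 m/s.

v ≈ 384 km/s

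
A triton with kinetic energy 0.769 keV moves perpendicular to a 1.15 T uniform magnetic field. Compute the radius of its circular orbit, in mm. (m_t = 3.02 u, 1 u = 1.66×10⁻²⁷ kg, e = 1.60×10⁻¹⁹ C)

r ≈ 6.04 mm

Convert the energy: K = 0.769 keV = 1.23×10^-16 J.
v = √(2K/m) = √(2·1.23×10^-16/5.01×10^-27) = 2.22×10^5 m/s.
r = mv/(qB) = (5.01×10^-27)(2.22×10^5) / [(1×1.60×10^-19)(1.15)] = 6.04×10^-3 m.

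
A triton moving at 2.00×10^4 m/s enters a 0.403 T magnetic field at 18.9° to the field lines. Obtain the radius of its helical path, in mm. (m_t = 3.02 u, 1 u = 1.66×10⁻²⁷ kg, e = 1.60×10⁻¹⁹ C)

Only the perpendicular component v⊥ = v sin18.9° = 6480 m/s is bent by the field.
r = m v⊥ /(qB) = (5.01×10^-27)(6480) / [(1×1.60×10^-19)(0.403)] = 5.04×10^-4 m.

r ≈ 0.504 mm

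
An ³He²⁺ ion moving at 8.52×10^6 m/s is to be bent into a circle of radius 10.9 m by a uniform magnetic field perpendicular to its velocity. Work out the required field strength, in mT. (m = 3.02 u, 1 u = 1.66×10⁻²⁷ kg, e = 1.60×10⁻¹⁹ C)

B ≈ 12.2 mT

qvB = mv²/r gives B = mv/(qr).
B = (5.01×10^-27)(8.52×10^6) / [(2×1.60×10^-19)(10.9)] = 0.0122 T.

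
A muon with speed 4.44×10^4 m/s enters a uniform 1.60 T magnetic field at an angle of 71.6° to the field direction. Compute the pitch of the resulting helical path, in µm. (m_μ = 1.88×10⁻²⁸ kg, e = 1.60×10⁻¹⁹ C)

The velocity component along B is v∥ = v cos71.6° = 1.40×10^4 m/s.
The cyclotron period T = 2πm/(qB) = 4.61×10^-9 s is set by m, q, B alone.
Pitch = v∥·T = (1.40×10^4)(4.61×10^-9) = 6.47×10^-5 m.

pitch ≈ 64.7 µm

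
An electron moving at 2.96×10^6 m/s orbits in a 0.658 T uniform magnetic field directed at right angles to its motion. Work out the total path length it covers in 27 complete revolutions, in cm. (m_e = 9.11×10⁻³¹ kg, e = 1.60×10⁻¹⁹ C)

r = mv/(qB) = 2.56×10^-5 m, so one revolution covers 2πr = 1.61×10^-4 m.
In 27 revolutions: L = 27·2πr = 4.35×10^-3 m.

L ≈ 0.435 cm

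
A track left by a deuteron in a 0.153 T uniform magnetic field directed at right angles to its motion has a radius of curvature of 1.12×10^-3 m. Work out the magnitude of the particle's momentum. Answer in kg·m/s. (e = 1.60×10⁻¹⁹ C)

Since qvB = mv²/r, the momentum p = mv = qBr.
p = (1×1.60×10^-19)(0.153)(1.12×10^-3) = 2.74×10^-23 kg·m/s.

p ≈ 2.74×10^-23 kg·m/s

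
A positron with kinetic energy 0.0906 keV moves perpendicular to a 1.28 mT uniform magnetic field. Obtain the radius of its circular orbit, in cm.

r ≈ 2.51 cm

Convert the energy: K = 0.0906 keV = 1.45×10^-17 J.
v = √(2K/m) = √(2·1.45×10^-17/9.11×10^-31) = 5.64×10^6 m/s.
r = mv/(qB) = (9.11×10^-31)(5.64×10^6) / [(1×1.60×10^-19)(1.28×10^-3)] = 0.0251 m.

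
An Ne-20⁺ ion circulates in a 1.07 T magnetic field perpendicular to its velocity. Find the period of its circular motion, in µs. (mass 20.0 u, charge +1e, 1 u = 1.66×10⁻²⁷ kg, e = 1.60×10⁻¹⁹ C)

The cyclotron period is independent of speed: T = 2πm/(qB).
T = 2π(3.32×10^-26) / [(1×1.60×10^-19)(1.07)] = 1.22×10^-6 s.

T ≈ 1.22 µs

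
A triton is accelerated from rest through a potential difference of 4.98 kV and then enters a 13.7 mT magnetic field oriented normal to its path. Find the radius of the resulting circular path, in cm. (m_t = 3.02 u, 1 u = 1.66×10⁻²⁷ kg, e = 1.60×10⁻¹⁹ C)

r ≈ 129 cm

The kinetic energy gained is K = qV = (1×1.60×10^-19)(4980) = 7.97×10^-16 J.
v = √(2K/m) = 5.64×10^5 m/s.
r = mv/(qB) = (5.01×10^-27)(5.64×10^5) / [(1×1.60×10^-19)(0.0137)] = 1.29 m.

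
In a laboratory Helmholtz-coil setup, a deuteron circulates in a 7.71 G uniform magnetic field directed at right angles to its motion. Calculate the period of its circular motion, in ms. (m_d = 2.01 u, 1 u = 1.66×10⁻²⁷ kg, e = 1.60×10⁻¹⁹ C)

T ≈ 0.170 ms

The cyclotron period is independent of speed: T = 2πm/(qB).
T = 2π(3.34×10^-27) / [(1×1.60×10^-19)(7.71×10^-4)] = 1.70×10^-4 s.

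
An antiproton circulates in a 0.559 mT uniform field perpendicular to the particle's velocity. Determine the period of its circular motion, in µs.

T ≈ 117 µs

The cyclotron period is independent of speed: T = 2πm/(qB).
T = 2π(1.67×10^-27) / [(1×1.60×10^-19)(5.59×10^-4)] = 1.17×10^-4 s.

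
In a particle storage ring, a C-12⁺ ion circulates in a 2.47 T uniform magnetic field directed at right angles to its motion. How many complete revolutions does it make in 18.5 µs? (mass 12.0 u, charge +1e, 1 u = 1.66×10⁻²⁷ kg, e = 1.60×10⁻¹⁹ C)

N = 58

T = 2πm/(qB) = 2π(1.992×10^-26) / [(1×1.60×10^-19)(2.47)] = 3.1670×10^-7 s.
N = t/T = 1.85×10^-5 / 3.1670×10^-7 ≈ 58.41, so 58 complete revolutions.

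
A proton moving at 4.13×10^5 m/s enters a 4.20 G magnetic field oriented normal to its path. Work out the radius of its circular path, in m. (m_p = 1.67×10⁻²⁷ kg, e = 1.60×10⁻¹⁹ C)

r ≈ 10.3 m

The magnetic force provides the centripetal force: qvB = mv²/r, so r = mv/(qB).
r = (1.67×10^-27 kg)(4.13×10^5 m/s) / [(1×1.60×10^-19 C)(4.20×10^-4 T)] = 10.3 m.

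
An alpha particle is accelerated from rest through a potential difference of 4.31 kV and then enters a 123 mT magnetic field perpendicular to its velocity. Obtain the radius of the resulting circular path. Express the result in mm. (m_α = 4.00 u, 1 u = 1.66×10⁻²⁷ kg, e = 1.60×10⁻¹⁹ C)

r ≈ 109 mm

The kinetic energy gained is K = qV = (2×1.60×10^-19)(4310) = 1.38×10^-15 J.
v = √(2K/m) = 6.45×10^5 m/s.
r = mv/(qB) = (6.64×10^-27)(6.45×10^5) / [(2×1.60×10^-19)(0.123)] = 0.109 m.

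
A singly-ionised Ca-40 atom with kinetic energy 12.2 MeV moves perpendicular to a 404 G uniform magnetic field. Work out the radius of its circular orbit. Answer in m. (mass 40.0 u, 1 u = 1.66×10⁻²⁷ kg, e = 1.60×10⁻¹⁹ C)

Convert the energy: K = 12.2 MeV = 1.95×10^-12 J.
v = √(2K/m) = √(2·1.95×10^-12/6.64×10^-26) = 7.67×10^6 m/s.
r = mv/(qB) = (6.64×10^-26)(7.67×10^6) / [(1×1.60×10^-19)(0.0404)] = 78.8 m.

r ≈ 78.8 m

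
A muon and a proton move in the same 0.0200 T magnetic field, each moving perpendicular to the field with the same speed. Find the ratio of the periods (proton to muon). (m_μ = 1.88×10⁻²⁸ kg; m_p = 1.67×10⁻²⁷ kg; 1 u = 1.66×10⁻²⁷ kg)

T = 2πm/(qB) is independent of speed, so T₂/T₁ = (m₂/q₂)/(m₁/q₁).
T_{proton}/T_{muon} = (1.67×10^-27/1e) / (1.88×10^-28/1e) = 8.88.

ratio ≈ 8.88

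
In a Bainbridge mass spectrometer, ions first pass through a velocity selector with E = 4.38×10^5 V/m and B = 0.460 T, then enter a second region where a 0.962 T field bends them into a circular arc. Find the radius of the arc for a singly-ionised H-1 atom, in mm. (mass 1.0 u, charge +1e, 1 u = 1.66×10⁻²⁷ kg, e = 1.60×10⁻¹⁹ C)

r ≈ 10.3 mm

The selector passes v = E/B = 4.38×10^5/0.460 = 9.52×10^5 m/s.
In the deflection region, r = mv/(qB₂) = (1.66×10^-27)(9.52×10^5) / [(1×1.60×10^-19)(0.962)] = 0.0103 m.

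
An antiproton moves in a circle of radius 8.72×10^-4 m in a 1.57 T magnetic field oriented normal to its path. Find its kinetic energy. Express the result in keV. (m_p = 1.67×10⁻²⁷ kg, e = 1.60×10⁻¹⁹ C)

v = qBr/m = (1×1.60×10^-19)(1.57)(8.72×10^-4) / (1.67×10^-27) = 1.31×10^5 m/s.
K = ½mv² = 0.5·(1.67×10^-27)·(1.31×10^5)² = 1.44×10^-17 J = 0.0898 keV.

K ≈ 0.0898 keV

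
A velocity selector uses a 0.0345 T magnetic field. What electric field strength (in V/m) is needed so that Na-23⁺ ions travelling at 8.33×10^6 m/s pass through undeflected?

E ≈ 2.87×10^5 V/m

qE = qvB ⇒ E = vB = (8.33×10^6)(0.0345) = 2.87×10^5 V/m.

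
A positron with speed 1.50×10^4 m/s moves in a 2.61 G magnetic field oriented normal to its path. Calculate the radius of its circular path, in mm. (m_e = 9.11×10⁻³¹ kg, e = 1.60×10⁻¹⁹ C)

The magnetic force provides the centripetal force: qvB = mv²/r, so r = mv/(qB).
r = (9.11×10^-31 kg)(1.50×10^4 m/s) / [(1×1.60×10^-19 C)(2.61×10^-4 T)] = 3.27×10^-4 m.

r ≈ 0.327 mm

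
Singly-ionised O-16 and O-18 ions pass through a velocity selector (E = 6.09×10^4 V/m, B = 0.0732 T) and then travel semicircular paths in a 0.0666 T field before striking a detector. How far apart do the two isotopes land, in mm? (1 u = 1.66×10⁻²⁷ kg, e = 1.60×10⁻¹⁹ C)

Both emerge at v = E/B₁ = 8.32×10^5 m/s.
r = mv/(qB₂), so r₁ = 2.074 m and r₂ = 2.333 m, giving Δr = 0.259 m.
After a semicircle each ion lands a diameter 2r from the entry slit, so the separation is 2Δr = 0.518 m.

Δd ≈ 518 mm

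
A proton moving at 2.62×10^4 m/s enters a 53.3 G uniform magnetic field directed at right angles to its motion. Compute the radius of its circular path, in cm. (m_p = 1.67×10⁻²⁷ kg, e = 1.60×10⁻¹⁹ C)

r ≈ 5.13 cm

The magnetic force provides the centripetal force: qvB = mv²/r, so r = mv/(qB).
r = (1.67×10^-27 kg)(2.62×10^4 m/s) / [(1×1.60×10^-19 C)(5.33×10^-3 T)] = 0.0513 m.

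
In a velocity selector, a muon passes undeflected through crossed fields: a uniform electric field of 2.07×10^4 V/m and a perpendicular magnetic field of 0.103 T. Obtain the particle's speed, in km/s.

For zero net force, qE = qvB, so v = E/B.
v = (2.07×10^4) / (0.103) = 2.01×10^5 m/s.

v ≈ 201 km/s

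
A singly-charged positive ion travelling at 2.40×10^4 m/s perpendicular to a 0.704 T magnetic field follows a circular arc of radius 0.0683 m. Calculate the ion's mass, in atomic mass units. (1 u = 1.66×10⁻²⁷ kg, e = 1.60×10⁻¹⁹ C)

m ≈ 193 u

qvB = mv²/r ⇒ m = qBr/v.
m = (1×1.60×10^-19)(0.704)(0.0683) / (2.40×10^4) = 3.21×10^-25 kg = 193 u.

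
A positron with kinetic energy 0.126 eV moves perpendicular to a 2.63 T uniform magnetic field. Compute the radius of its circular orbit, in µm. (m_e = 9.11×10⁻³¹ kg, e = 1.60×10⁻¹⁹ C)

Convert the energy: K = 0.126 eV = 2.02×10^-20 J.
v = √(2K/m) = √(2·2.02×10^-20/9.11×10^-31) = 2.10×10^5 m/s.
r = mv/(qB) = (9.11×10^-31)(2.10×10^5) / [(1×1.60×10^-19)(2.63)] = 4.55×10^-7 m.

r ≈ 0.455 µm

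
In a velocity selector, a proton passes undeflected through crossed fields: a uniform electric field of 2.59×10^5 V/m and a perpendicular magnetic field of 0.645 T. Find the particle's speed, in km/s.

v ≈ 402 km/s

For zero net force, qE = qvB, so v = E/B.
v = (2.59×10^5) / (0.645) = 4.02×10^5 m/s.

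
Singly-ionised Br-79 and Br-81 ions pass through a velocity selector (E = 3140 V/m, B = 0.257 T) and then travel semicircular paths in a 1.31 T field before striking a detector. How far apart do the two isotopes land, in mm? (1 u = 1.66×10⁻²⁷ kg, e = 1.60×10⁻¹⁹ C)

Δd ≈ 0.387 mm

Both emerge at v = E/B₁ = 1.22×10^4 m/s.
r = mv/(qB₂), so r₁ = 7.644×10^-3 m and r₂ = 7.838×10^-3 m, giving Δr = 1.94×10^-4 m.
After a semicircle each ion lands a diameter 2r from the entry slit, so the separation is 2Δr = 3.87×10^-4 m.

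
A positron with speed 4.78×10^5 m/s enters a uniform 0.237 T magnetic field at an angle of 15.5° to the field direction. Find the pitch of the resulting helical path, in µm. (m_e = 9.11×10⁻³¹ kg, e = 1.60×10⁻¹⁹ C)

The velocity component along B is v∥ = v cos15.5° = 4.61×10^5 m/s.
The cyclotron period T = 2πm/(qB) = 1.51×10^-10 s is set by m, q, B alone.
Pitch = v∥·T = (4.61×10^5)(1.51×10^-10) = 6.95×10^-5 m.

pitch ≈ 69.5 µm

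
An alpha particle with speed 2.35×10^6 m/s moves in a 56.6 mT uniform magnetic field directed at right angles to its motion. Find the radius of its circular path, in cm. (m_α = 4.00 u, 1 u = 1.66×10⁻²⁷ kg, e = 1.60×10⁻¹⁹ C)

r ≈ 86.2 cm

The magnetic force provides the centripetal force: qvB = mv²/r, so r = mv/(qB).
r = (6.64×10^-27 kg)(2.35×10^6 m/s) / [(2×1.60×10^-19 C)(0.0566 T)] = 0.862 m.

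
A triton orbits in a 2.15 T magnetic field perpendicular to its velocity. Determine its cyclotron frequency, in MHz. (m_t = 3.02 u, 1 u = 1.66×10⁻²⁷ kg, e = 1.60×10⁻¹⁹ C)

f ≈ 10.9 MHz

f = qB/(2πm) = (1×1.60×10^-19)(2.15) / [2π(5.01×10^-27)] = 1.09×10^7 Hz.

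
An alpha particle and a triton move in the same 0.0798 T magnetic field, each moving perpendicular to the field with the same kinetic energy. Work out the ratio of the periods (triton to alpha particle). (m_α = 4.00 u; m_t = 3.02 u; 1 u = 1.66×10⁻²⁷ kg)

T = 2πm/(qB) is independent of speed, so T₂/T₁ = (m₂/q₂)/(m₁/q₁).
T_{triton}/T_{alpha particle} = (5.01×10^-27/1e) / (6.64×10^-27/2e) = 1.51.

ratio ≈ 1.51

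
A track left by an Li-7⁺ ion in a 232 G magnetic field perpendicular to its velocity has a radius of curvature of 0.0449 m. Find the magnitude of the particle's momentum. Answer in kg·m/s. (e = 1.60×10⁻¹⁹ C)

Since qvB = mv²/r, the momentum p = mv = qBr.
p = (1×1.60×10^-19)(0.0232)(0.0449) = 1.67×10^-22 kg·m/s.

p ≈ 1.67×10^-22 kg·m/s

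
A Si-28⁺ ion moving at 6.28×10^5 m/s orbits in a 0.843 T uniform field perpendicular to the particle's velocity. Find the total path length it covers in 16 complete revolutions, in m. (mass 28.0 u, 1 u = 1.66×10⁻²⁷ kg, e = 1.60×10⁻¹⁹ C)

L ≈ 21.8 m

r = mv/(qB) = 0.216 m, so one revolution covers 2πr = 1.36 m.
In 16 revolutions: L = 16·2πr = 21.8 m.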